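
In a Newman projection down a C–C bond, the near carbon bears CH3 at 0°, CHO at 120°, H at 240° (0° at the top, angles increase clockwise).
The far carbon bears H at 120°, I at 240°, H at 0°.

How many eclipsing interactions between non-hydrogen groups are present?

Every eclipsing pair involves H, so the count is 0.

0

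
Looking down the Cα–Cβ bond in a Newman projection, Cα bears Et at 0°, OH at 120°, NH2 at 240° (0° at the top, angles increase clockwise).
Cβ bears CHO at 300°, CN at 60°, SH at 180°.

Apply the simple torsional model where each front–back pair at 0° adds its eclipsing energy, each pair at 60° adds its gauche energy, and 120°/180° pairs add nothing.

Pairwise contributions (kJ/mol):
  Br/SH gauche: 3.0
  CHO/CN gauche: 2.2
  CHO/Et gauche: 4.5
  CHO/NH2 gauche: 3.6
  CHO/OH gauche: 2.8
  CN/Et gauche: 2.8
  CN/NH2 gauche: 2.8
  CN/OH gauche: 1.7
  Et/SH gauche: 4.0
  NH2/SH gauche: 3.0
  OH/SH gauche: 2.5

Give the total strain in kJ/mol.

18.1 kJ/mol

This conformer (staggered): Et(0°)/CHO(300°) gauche 4.5; Et(0°)/CN(60°) gauche 2.8; OH(120°)/CN(60°) gauche 1.7; OH(120°)/SH(180°) gauche 2.5; NH2(240°)/CHO(300°) gauche 3.6; NH2(240°)/SH(180°) gauche 3.0 → 18.1 kJ/mol.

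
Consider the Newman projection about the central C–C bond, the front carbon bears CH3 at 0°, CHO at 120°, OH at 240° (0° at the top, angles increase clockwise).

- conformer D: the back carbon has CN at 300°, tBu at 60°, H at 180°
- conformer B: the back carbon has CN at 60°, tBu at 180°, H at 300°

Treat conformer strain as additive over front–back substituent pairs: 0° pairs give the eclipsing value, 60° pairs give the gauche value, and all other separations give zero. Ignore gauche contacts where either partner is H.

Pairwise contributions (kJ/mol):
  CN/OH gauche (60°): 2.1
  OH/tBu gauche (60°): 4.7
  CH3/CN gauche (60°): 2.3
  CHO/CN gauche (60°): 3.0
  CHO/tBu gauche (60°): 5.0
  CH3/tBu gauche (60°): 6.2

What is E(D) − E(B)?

+0.6 kJ/mol

D (staggered): CH3–CN gauche, CH3–tBu gauche, CHO–tBu gauche, OH–CN gauche; 2.3 + 6.2 + 5.0 + 2.1 = 15.6 kJ/mol.
B (staggered): CH3–CN gauche, CHO–CN gauche, CHO–tBu gauche, OH–tBu gauche; 2.3 + 3.0 + 5.0 + 4.7 = 15.0 kJ/mol.
E(D) − E(B) = 15.6 − 15.0 = +0.6 kJ/mol.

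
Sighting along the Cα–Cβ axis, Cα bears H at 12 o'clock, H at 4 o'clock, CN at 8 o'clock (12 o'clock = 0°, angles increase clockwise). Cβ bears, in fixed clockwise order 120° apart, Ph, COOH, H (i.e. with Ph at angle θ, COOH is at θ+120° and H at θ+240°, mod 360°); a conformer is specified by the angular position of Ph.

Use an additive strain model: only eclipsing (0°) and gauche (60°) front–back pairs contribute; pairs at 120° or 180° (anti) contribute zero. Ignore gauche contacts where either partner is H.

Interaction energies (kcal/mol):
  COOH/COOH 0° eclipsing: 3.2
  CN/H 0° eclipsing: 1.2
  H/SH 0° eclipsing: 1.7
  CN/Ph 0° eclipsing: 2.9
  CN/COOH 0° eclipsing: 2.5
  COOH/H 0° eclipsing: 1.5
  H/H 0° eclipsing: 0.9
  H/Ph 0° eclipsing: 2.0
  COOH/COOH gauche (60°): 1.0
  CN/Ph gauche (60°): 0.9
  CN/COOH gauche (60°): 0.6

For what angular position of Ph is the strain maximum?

Ph at 0° (eclipsed): H–Ph eclipsed, H–COOH eclipsed, CN–H eclipsed; 2.0 + 1.5 + 1.2 = 4.7 kcal/mol.
Ph at 60° (staggered): CN–COOH gauche; 0.6 = 0.6 kcal/mol.
Ph at 120° (eclipsed): H–H eclipsed, H–Ph eclipsed, CN–COOH eclipsed; 0.9 + 2.0 + 2.5 = 5.4 kcal/mol.
Ph at 180° (staggered): CN–Ph gauche, CN–COOH gauche; 0.9 + 0.6 = 1.5 kcal/mol.
Ph at 240° (eclipsed): H–COOH eclipsed, H–H eclipsed, CN–Ph eclipsed; 1.5 + 0.9 + 2.9 = 5.3 kcal/mol.
Ph at 300° (staggered): CN–Ph gauche; 0.9 = 0.9 kcal/mol.
The maximum (5.4 kcal/mol) occurs with Ph at 120°.

120°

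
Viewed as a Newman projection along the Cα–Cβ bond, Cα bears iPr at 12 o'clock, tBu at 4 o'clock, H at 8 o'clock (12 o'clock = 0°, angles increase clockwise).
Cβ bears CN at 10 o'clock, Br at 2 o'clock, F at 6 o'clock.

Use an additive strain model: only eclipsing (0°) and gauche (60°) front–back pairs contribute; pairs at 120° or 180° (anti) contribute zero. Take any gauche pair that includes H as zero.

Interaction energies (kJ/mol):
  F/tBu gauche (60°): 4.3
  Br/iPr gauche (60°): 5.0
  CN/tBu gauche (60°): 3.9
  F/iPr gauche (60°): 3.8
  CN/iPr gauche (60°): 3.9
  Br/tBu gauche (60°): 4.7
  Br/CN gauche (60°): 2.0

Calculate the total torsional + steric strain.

17.9 kJ/mol

This conformer (staggered): iPr(0°)/CN(300°) gauche 3.9; iPr(0°)/Br(60°) gauche 5.0; tBu(120°)/Br(60°) gauche 4.7; tBu(120°)/F(180°) gauche 4.3 → 17.9 kJ/mol.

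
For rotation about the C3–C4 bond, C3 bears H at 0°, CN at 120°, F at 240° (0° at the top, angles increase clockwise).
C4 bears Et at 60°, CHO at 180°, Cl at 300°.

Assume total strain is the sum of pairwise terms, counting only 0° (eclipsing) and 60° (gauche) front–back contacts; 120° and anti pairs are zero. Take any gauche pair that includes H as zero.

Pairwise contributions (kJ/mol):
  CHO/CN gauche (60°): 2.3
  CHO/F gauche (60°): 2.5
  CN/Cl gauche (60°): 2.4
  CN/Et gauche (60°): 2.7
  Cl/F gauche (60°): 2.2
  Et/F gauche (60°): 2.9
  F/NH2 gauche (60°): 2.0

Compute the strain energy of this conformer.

9.7 kJ/mol

This conformer (staggered): CN–Et gauche, CN–CHO gauche, F–CHO gauche, F–Cl gauche; 2.7 + 2.3 + 2.5 + 2.2 = 9.7 kJ/mol.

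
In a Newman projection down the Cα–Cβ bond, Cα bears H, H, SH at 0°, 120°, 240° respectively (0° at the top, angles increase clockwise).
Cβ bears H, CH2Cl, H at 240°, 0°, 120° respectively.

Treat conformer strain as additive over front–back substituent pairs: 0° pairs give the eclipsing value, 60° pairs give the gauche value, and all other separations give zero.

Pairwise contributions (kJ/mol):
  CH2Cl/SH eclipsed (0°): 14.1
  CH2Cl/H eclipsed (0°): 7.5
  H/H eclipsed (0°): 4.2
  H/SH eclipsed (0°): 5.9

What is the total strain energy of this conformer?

This conformer (eclipsed): H(0°)/CH2Cl(0°) eclipsed 7.5; H(120°)/H(120°) eclipsed 4.2; SH(240°)/H(240°) eclipsed 5.9 → 17.6 kJ/mol.

17.6 kJ/mol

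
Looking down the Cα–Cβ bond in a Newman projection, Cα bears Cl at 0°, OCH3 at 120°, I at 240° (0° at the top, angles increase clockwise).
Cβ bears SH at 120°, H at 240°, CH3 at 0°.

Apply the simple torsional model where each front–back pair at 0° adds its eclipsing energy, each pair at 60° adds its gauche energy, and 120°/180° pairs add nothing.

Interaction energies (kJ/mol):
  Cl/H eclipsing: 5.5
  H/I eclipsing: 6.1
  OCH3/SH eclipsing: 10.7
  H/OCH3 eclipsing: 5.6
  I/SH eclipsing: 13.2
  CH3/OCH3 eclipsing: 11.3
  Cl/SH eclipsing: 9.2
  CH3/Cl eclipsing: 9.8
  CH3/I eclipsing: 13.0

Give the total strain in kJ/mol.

This conformer (eclipsed): Cl–CH3 eclipsed, OCH3–SH eclipsed, I–H eclipsed; 9.8 + 10.7 + 6.1 = 26.6 kJ/mol.

26.6 kJ/mol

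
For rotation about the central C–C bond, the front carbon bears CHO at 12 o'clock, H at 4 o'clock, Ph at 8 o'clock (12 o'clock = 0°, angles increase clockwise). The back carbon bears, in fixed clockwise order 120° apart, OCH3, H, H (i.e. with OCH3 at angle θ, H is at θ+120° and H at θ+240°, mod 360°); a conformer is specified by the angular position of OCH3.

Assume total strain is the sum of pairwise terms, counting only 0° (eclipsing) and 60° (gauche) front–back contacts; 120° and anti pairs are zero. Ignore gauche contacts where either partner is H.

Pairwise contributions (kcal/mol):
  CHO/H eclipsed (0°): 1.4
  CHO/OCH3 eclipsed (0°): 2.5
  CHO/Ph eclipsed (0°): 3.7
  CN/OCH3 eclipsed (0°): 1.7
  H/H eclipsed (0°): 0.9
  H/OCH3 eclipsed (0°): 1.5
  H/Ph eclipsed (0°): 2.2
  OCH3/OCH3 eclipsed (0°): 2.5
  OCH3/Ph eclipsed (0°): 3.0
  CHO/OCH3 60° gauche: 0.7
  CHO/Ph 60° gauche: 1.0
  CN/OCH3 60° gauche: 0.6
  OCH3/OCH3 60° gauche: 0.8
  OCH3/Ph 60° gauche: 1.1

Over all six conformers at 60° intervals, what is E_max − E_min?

4.9 kcal/mol

OCH3 at 0° (eclipsed): CHO–OCH3 eclipsed, H–H eclipsed, Ph–H eclipsed; 2.5 + 0.9 + 2.2 = 5.6 kcal/mol.
OCH3 at 60° (staggered): CHO–OCH3 gauche; 0.7 = 0.7 kcal/mol.
OCH3 at 120° (eclipsed): CHO–H eclipsed, H–OCH3 eclipsed, Ph–H eclipsed; 1.4 + 1.5 + 2.2 = 5.1 kcal/mol.
OCH3 at 180° (staggered): Ph–OCH3 gauche; 1.1 = 1.1 kcal/mol.
OCH3 at 240° (eclipsed): CHO–H eclipsed, H–H eclipsed, Ph–OCH3 eclipsed; 1.4 + 0.9 + 3.0 = 5.3 kcal/mol.
OCH3 at 300° (staggered): CHO–OCH3 gauche, Ph–OCH3 gauche; 0.7 + 1.1 = 1.8 kcal/mol.
Max at 0° (5.6 kcal/mol), min at 60° (0.7 kcal/mol); barrier = 4.9 kcal/mol.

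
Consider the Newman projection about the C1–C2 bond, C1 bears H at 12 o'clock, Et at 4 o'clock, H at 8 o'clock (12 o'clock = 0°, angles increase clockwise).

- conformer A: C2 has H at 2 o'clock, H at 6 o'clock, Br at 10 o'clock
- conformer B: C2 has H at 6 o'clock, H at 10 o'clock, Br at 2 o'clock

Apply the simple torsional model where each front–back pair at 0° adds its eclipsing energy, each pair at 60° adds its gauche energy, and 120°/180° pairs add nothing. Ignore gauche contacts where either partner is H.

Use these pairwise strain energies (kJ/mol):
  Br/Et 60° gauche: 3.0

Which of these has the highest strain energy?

B

A (staggered): no non-H gauche contacts → 0.0 kJ/mol.
B is staggered. Et at 120° is gauche with Br at 60° (3.0). Total 3.0 kJ/mol.
B has the highest total (3.0 kJ/mol).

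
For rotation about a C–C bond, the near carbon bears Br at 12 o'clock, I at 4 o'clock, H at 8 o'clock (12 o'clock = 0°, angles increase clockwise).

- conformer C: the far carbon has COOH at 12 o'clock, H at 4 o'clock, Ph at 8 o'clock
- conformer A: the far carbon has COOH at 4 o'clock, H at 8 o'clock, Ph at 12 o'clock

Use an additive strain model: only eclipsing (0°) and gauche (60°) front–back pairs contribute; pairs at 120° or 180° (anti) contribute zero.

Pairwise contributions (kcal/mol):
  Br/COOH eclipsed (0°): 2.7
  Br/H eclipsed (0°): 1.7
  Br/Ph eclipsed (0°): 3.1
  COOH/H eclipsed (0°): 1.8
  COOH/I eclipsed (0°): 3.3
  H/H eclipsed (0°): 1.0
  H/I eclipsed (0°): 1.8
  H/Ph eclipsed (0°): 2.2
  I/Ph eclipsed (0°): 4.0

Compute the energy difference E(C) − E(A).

-0.7 kcal/mol

C is eclipsed. Br at 0° is eclipsed with COOH at 0° (2.7); I at 120° is eclipsed with H at 120° (1.8); H at 240° is eclipsed with Ph at 240° (2.2). Total 6.7 kcal/mol.
A is eclipsed. Br at 0° is eclipsed with Ph at 0° (3.1); I at 120° is eclipsed with COOH at 120° (3.3); H at 240° is eclipsed with H at 240° (1.0). Total 7.4 kcal/mol.
E(C) − E(A) = 6.7 − 7.4 = -0.7 kcal/mol.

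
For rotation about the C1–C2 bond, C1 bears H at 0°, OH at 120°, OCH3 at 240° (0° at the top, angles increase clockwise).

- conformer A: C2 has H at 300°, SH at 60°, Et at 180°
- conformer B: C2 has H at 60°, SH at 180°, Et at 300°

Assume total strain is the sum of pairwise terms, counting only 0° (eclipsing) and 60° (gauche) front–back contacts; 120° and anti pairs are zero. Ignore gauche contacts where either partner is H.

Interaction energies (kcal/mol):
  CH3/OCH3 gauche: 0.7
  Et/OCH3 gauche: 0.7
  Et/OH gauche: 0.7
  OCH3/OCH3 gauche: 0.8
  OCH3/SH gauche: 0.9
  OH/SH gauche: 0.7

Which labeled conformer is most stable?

A (staggered): OH(120°)/SH(60°) gauche 0.7; OH(120°)/Et(180°) gauche 0.7; OCH3(240°)/Et(180°) gauche 0.7 → 2.1 kcal/mol.
B (staggered): OH(120°)/SH(180°) gauche 0.7; OCH3(240°)/SH(180°) gauche 0.9; OCH3(240°)/Et(300°) gauche 0.7 → 2.3 kcal/mol.
A has the lowest total (2.1 kcal/mol).

A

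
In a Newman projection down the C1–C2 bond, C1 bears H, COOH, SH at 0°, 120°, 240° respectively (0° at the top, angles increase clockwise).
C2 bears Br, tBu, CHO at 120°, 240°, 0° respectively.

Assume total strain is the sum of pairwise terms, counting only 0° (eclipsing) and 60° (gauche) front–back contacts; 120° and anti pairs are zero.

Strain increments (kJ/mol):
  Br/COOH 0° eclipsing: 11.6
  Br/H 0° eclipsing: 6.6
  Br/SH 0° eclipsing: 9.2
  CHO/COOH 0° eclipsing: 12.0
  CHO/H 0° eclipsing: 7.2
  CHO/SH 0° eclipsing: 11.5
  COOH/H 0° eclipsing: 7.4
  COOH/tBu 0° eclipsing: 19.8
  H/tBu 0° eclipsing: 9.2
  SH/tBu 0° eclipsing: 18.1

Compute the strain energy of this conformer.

36.9 kJ/mol

This conformer is eclipsed. H at 0° is eclipsed with CHO at 0° (7.2); COOH at 120° is eclipsed with Br at 120° (11.6); SH at 240° is eclipsed with tBu at 240° (18.1). Total 36.9 kJ/mol.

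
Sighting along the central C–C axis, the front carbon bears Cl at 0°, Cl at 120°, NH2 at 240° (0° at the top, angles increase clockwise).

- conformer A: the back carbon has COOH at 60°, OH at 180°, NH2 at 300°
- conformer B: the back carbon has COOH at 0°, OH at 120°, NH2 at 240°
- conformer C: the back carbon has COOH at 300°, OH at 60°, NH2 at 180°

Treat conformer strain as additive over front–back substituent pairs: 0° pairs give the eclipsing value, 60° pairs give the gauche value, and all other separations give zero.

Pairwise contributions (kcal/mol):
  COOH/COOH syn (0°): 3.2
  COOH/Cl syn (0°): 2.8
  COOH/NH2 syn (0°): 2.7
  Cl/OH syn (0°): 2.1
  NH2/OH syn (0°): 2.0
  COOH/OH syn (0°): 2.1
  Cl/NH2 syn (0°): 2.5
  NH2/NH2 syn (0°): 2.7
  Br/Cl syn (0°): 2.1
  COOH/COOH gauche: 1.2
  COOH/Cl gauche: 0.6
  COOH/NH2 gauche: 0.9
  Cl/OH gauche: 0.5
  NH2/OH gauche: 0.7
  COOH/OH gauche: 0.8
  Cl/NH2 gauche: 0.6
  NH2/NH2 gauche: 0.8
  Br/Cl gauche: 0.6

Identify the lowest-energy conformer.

A

A (staggered): Cl–COOH gauche, Cl–NH2 gauche, Cl–COOH gauche, Cl–OH gauche, NH2–OH gauche, NH2–NH2 gauche; 0.6 + 0.6 + 0.6 + 0.5 + 0.7 + 0.8 = 3.8 kcal/mol.
B (eclipsed): Cl–COOH eclipsed, Cl–OH eclipsed, NH2–NH2 eclipsed; 2.8 + 2.1 + 2.7 = 7.6 kcal/mol.
C (staggered): Cl–COOH gauche, Cl–OH gauche, Cl–OH gauche, Cl–NH2 gauche, NH2–COOH gauche, NH2–NH2 gauche; 0.6 + 0.5 + 0.5 + 0.6 + 0.9 + 0.8 = 3.9 kcal/mol.
A has the lowest total (3.8 kcal/mol).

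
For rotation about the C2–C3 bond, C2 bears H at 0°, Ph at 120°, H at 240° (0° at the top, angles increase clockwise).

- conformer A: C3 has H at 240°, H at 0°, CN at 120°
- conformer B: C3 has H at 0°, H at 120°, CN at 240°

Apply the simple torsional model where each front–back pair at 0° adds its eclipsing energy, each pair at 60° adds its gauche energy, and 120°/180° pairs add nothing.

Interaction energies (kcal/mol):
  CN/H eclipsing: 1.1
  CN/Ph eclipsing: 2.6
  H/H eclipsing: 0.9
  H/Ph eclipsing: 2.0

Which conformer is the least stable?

A (eclipsed): H–H eclipsed, Ph–CN eclipsed, H–H eclipsed; 0.9 + 2.6 + 0.9 = 4.4 kcal/mol.
B (eclipsed): H–H eclipsed, Ph–H eclipsed, H–CN eclipsed; 0.9 + 2.0 + 1.1 = 4.0 kcal/mol.
A has the highest total (4.4 kcal/mol).

A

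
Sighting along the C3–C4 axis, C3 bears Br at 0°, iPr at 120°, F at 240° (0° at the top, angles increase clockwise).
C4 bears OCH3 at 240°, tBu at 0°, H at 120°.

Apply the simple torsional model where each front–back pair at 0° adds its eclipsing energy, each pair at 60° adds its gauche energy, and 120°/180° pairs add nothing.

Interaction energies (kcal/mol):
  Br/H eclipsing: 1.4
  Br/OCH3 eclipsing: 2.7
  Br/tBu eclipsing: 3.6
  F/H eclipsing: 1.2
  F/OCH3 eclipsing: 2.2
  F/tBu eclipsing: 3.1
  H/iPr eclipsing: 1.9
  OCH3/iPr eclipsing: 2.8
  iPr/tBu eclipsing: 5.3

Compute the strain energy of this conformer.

7.7 kcal/mol

This conformer (eclipsed): Br(0°)/tBu(0°) eclipsed 3.6; iPr(120°)/H(120°) eclipsed 1.9; F(240°)/OCH3(240°) eclipsed 2.2 → 7.7 kcal/mol.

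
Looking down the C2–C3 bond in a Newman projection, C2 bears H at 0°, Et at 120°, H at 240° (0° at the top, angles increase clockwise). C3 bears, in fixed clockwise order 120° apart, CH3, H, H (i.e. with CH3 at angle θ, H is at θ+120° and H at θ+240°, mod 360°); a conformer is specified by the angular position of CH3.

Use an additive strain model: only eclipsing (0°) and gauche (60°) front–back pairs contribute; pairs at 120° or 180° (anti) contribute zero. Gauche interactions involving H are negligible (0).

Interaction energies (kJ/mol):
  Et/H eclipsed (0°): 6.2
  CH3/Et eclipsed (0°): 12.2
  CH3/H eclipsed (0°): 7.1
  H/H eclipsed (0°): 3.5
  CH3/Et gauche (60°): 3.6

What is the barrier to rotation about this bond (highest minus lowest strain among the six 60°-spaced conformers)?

19.2 kJ/mol

CH3 at 0° is eclipsed. H at 0° is eclipsed with CH3 at 0° (7.1); Et at 120° is eclipsed with H at 120° (6.2); H at 240° is eclipsed with H at 240° (3.5). Total 16.8 kJ/mol.
CH3 at 60° is staggered. Et at 120° is gauche with CH3 at 60° (3.6). Total 3.6 kJ/mol.
CH3 at 120° is eclipsed. H at 0° is eclipsed with H at 0° (3.5); Et at 120° is eclipsed with CH3 at 120° (12.2); H at 240° is eclipsed with H at 240° (3.5). Total 19.2 kJ/mol.
CH3 at 180° is staggered. Et at 120° is gauche with CH3 at 180° (3.6). Total 3.6 kJ/mol.
CH3 at 240° is eclipsed. H at 0° is eclipsed with H at 0° (3.5); Et at 120° is eclipsed with H at 120° (6.2); H at 240° is eclipsed with CH3 at 240° (7.1). Total 16.8 kJ/mol.
CH3 at 300° (staggered): no non-H gauche contacts → 0.0 kJ/mol.
Max at 120° (19.2 kJ/mol), min at 300° (0.0 kJ/mol); barrier = 19.2 kJ/mol.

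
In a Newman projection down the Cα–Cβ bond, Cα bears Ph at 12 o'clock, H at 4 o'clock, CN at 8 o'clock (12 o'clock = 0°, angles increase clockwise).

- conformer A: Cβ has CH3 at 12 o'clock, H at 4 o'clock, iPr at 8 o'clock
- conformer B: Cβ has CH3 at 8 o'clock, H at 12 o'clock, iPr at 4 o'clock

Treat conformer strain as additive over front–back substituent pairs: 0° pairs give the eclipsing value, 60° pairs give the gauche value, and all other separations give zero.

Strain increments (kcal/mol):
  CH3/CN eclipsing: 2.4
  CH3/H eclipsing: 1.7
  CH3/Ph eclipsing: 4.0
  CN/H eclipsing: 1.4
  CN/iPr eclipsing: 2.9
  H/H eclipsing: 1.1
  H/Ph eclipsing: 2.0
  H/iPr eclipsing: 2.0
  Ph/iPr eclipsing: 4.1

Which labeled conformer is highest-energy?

A (eclipsed): Ph(0°)/CH3(0°) eclipsed 4.0; H(120°)/H(120°) eclipsed 1.1; CN(240°)/iPr(240°) eclipsed 2.9 → 8.0 kcal/mol.
B (eclipsed): Ph(0°)/H(0°) eclipsed 2.0; H(120°)/iPr(120°) eclipsed 2.0; CN(240°)/CH3(240°) eclipsed 2.4 → 6.4 kcal/mol.
A has the highest total (8.0 kcal/mol).

A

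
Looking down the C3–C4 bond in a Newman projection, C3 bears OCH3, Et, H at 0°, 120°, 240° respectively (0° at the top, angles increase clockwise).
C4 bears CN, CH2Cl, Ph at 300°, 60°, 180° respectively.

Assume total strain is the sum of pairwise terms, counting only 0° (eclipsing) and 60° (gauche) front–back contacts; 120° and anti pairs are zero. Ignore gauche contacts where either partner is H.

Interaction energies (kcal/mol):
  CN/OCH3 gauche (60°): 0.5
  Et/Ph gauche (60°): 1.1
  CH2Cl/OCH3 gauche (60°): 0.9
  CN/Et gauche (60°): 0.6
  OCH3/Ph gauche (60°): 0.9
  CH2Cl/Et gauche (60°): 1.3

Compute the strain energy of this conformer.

3.8 kcal/mol

This conformer (staggered): OCH3(0°)/CN(300°) gauche 0.5; OCH3(0°)/CH2Cl(60°) gauche 0.9; Et(120°)/CH2Cl(60°) gauche 1.3; Et(120°)/Ph(180°) gauche 1.1 → 3.8 kcal/mol.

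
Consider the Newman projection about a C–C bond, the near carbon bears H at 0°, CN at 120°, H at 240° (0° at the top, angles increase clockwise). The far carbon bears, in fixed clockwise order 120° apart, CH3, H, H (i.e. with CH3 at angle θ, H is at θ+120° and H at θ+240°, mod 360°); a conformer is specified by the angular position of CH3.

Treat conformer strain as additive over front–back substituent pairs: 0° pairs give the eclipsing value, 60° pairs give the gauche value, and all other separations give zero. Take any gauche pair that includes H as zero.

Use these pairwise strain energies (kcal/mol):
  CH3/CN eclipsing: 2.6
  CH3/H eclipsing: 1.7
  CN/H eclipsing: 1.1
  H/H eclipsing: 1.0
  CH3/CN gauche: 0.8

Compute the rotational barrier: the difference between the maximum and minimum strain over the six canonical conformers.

CH3 at 0° (eclipsed): H–CH3 eclipsed, CN–H eclipsed, H–H eclipsed; 1.7 + 1.1 + 1.0 = 3.8 kcal/mol.
CH3 at 60° (staggered): CN–CH3 gauche; 0.8 = 0.8 kcal/mol.
CH3 at 120° (eclipsed): H–H eclipsed, CN–CH3 eclipsed, H–H eclipsed; 1.0 + 2.6 + 1.0 = 4.6 kcal/mol.
CH3 at 180° (staggered): CN–CH3 gauche; 0.8 = 0.8 kcal/mol.
CH3 at 240° (eclipsed): H–H eclipsed, CN–H eclipsed, H–CH3 eclipsed; 1.0 + 1.1 + 1.7 = 3.8 kcal/mol.
CH3 at 300° (staggered): no non-H gauche contacts → 0.0 kcal/mol.
Max at 120° (4.6 kcal/mol), min at 300° (0.0 kcal/mol); barrier = 4.6 kcal/mol.

4.6 kcal/mol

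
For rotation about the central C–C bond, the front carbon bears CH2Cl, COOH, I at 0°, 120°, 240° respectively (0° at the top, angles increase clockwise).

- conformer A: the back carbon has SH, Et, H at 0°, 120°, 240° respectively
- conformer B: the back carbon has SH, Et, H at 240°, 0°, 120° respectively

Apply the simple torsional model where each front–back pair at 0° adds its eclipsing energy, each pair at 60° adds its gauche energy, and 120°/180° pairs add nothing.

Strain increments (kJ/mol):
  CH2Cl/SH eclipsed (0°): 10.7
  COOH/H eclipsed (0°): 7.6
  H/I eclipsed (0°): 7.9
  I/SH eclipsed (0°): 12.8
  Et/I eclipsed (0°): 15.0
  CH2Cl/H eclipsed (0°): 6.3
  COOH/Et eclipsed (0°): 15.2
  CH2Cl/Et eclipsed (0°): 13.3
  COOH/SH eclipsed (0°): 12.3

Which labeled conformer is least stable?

A (eclipsed): CH2Cl–SH eclipsed, COOH–Et eclipsed, I–H eclipsed; 10.7 + 15.2 + 7.9 = 33.8 kJ/mol.
B (eclipsed): CH2Cl–Et eclipsed, COOH–H eclipsed, I–SH eclipsed; 13.3 + 7.6 + 12.8 = 33.7 kJ/mol.
A has the highest total (33.8 kJ/mol).

A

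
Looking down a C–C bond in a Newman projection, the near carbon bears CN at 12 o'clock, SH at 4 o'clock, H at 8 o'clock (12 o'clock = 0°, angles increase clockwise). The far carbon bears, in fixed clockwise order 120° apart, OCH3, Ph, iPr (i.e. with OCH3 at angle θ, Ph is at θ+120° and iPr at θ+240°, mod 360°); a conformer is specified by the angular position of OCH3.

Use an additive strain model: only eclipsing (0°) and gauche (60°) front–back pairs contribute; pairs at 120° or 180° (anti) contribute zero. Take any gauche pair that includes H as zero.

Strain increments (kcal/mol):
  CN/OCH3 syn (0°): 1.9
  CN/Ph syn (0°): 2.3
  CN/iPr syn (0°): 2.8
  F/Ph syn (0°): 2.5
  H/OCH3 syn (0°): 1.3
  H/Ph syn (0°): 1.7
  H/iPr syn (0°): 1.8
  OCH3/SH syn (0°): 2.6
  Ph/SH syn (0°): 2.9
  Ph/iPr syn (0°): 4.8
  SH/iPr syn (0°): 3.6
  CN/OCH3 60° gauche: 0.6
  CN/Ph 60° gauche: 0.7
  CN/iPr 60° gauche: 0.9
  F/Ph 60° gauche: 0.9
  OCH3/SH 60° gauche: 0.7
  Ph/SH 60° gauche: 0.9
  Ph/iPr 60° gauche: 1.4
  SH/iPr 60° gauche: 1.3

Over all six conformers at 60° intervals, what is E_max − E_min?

4.1 kcal/mol

OCH3 at 0° (eclipsed): CN–OCH3 eclipsed, SH–Ph eclipsed, H–iPr eclipsed; 1.9 + 2.9 + 1.8 = 6.6 kcal/mol.
OCH3 at 60° (staggered): CN–OCH3 gauche, CN–iPr gauche, SH–OCH3 gauche, SH–Ph gauche; 0.6 + 0.9 + 0.7 + 0.9 = 3.1 kcal/mol.
OCH3 at 120° (eclipsed): CN–iPr eclipsed, SH–OCH3 eclipsed, H–Ph eclipsed; 2.8 + 2.6 + 1.7 = 7.1 kcal/mol.
OCH3 at 180° (staggered): CN–Ph gauche, CN–iPr gauche, SH–OCH3 gauche, SH–iPr gauche; 0.7 + 0.9 + 0.7 + 1.3 = 3.6 kcal/mol.
OCH3 at 240° (eclipsed): CN–Ph eclipsed, SH–iPr eclipsed, H–OCH3 eclipsed; 2.3 + 3.6 + 1.3 = 7.2 kcal/mol.
OCH3 at 300° (staggered): CN–OCH3 gauche, CN–Ph gauche, SH–Ph gauche, SH–iPr gauche; 0.6 + 0.7 + 0.9 + 1.3 = 3.5 kcal/mol.
Max at 240° (7.2 kcal/mol), min at 60° (3.1 kcal/mol); barrier = 4.1 kcal/mol.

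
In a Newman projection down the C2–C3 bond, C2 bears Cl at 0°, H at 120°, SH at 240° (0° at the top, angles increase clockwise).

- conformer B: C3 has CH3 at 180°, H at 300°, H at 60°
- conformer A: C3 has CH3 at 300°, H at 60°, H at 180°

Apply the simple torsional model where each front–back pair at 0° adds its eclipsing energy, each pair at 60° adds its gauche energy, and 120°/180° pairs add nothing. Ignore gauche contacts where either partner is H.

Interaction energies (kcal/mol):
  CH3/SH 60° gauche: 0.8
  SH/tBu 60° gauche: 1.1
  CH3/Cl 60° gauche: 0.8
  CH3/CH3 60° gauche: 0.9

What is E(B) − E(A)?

-0.8 kcal/mol

B (staggered): SH(240°)/CH3(180°) gauche 0.8 → 0.8 kcal/mol.
A (staggered): Cl(0°)/CH3(300°) gauche 0.8; SH(240°)/CH3(300°) gauche 0.8 → 1.6 kcal/mol.
E(B) − E(A) = 0.8 − 1.6 = -0.8 kcal/mol.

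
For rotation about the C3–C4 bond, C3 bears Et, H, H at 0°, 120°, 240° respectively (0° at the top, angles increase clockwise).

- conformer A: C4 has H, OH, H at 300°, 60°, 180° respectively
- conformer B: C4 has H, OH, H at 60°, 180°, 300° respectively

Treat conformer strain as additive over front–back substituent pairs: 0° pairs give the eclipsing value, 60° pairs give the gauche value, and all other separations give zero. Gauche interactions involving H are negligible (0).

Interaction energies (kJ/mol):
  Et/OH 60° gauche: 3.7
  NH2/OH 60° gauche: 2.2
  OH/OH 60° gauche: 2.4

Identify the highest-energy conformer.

A (staggered): Et–OH gauche; 3.7 = 3.7 kJ/mol.
B (staggered): no non-H gauche contacts → 0.0 kJ/mol.
A has the highest total (3.7 kJ/mol).

A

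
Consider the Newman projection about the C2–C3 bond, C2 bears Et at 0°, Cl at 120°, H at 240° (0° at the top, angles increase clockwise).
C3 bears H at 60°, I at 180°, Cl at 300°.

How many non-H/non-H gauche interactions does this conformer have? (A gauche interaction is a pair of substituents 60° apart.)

Non-H gauche pairs: Et(0°)/Cl(300°); Cl(120°)/I(180°) — 2 interactions.

2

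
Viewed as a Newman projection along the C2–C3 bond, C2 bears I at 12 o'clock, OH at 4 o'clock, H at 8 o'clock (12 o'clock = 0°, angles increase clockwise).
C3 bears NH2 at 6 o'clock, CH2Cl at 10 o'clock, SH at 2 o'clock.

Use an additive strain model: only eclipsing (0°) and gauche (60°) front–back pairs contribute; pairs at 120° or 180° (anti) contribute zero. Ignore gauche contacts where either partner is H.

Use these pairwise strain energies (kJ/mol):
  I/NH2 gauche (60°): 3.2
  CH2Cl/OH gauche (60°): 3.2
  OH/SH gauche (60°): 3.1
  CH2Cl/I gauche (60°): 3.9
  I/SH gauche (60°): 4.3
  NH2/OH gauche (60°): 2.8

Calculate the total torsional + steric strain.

14.1 kJ/mol

This conformer is staggered. I at 0° is gauche with CH2Cl at 300° (3.9); I at 0° is gauche with SH at 60° (4.3); OH at 120° is gauche with NH2 at 180° (2.8); OH at 120° is gauche with SH at 60° (3.1). Total 14.1 kJ/mol.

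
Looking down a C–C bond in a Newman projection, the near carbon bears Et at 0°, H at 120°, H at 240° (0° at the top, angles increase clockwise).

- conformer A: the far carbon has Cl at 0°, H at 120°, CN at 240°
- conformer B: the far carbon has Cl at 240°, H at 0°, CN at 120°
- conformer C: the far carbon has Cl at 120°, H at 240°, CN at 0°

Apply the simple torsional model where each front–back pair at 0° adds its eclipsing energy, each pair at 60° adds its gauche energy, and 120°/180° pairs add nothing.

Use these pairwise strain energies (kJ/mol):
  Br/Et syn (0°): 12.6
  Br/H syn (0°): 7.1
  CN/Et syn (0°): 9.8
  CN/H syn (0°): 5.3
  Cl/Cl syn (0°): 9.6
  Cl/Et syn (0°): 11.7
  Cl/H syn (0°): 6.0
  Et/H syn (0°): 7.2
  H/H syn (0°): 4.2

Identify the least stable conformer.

A (eclipsed): Et–Cl eclipsed, H–H eclipsed, H–CN eclipsed; 11.7 + 4.2 + 5.3 = 21.2 kJ/mol.
B (eclipsed): Et–H eclipsed, H–CN eclipsed, H–Cl eclipsed; 7.2 + 5.3 + 6.0 = 18.5 kJ/mol.
C (eclipsed): Et–CN eclipsed, H–Cl eclipsed, H–H eclipsed; 9.8 + 6.0 + 4.2 = 20.0 kJ/mol.
A has the highest total (21.2 kJ/mol).

A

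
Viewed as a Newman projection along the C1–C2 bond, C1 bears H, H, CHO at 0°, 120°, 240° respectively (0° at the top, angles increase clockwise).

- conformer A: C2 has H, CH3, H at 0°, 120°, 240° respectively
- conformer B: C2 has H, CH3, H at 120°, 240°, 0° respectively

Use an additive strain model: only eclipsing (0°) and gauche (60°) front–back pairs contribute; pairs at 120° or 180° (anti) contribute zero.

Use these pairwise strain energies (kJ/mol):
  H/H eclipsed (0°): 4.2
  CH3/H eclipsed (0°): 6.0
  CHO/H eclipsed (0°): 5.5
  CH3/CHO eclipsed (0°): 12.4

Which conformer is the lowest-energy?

A

A is eclipsed. H at 0° is eclipsed with H at 0° (4.2); H at 120° is eclipsed with CH3 at 120° (6.0); CHO at 240° is eclipsed with H at 240° (5.5). Total 15.7 kJ/mol.
B is eclipsed. H at 0° is eclipsed with H at 0° (4.2); H at 120° is eclipsed with H at 120° (4.2); CHO at 240° is eclipsed with CH3 at 240° (12.4). Total 20.8 kJ/mol.
A has the lowest total (15.7 kJ/mol).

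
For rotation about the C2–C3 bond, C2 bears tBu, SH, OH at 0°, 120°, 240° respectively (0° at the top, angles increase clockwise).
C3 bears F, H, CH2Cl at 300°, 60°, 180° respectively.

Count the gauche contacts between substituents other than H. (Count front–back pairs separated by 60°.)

Non-H gauche pairs: tBu(0°)/F(300°); SH(120°)/CH2Cl(180°); OH(240°)/F(300°); OH(240°)/CH2Cl(180°) — 4 interactions.

4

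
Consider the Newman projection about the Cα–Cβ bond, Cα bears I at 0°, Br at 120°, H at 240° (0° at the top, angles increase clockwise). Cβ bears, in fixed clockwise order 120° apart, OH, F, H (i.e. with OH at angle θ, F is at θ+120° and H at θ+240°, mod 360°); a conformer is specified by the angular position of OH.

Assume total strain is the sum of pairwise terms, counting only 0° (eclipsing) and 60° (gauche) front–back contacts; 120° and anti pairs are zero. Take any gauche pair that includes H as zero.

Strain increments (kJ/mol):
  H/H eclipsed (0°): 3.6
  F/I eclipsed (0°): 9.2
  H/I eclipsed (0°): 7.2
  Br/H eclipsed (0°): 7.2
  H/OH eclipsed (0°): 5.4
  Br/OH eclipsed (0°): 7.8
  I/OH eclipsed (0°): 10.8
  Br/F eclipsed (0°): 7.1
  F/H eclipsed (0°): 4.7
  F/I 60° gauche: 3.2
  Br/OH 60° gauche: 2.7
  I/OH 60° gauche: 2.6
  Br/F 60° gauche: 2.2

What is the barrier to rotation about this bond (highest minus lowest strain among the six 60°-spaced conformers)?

15.9 kJ/mol

OH at 0° (eclipsed): I(0°)/OH(0°) eclipsed 10.8; Br(120°)/F(120°) eclipsed 7.1; H(240°)/H(240°) eclipsed 3.6 → 21.5 kJ/mol.
OH at 60° (staggered): I(0°)/OH(60°) gauche 2.6; Br(120°)/OH(60°) gauche 2.7; Br(120°)/F(180°) gauche 2.2 → 7.5 kJ/mol.
OH at 120° (eclipsed): I(0°)/H(0°) eclipsed 7.2; Br(120°)/OH(120°) eclipsed 7.8; H(240°)/F(240°) eclipsed 4.7 → 19.7 kJ/mol.
OH at 180° (staggered): I(0°)/F(300°) gauche 3.2; Br(120°)/OH(180°) gauche 2.7 → 5.9 kJ/mol.
OH at 240° (eclipsed): I(0°)/F(0°) eclipsed 9.2; Br(120°)/H(120°) eclipsed 7.2; H(240°)/OH(240°) eclipsed 5.4 → 21.8 kJ/mol.
OH at 300° (staggered): I(0°)/OH(300°) gauche 2.6; I(0°)/F(60°) gauche 3.2; Br(120°)/F(60°) gauche 2.2 → 8.0 kJ/mol.
Max at 240° (21.8 kJ/mol), min at 180° (5.9 kJ/mol); barrier = 15.9 kJ/mol.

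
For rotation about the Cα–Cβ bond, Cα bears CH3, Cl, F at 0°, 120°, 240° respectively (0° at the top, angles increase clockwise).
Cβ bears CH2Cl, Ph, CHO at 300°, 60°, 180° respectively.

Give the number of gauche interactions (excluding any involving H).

Non-H gauche pairs: CH3(0°)/CH2Cl(300°); CH3(0°)/Ph(60°); Cl(120°)/Ph(60°); Cl(120°)/CHO(180°); F(240°)/CH2Cl(300°); F(240°)/CHO(180°) — 6 interactions.

6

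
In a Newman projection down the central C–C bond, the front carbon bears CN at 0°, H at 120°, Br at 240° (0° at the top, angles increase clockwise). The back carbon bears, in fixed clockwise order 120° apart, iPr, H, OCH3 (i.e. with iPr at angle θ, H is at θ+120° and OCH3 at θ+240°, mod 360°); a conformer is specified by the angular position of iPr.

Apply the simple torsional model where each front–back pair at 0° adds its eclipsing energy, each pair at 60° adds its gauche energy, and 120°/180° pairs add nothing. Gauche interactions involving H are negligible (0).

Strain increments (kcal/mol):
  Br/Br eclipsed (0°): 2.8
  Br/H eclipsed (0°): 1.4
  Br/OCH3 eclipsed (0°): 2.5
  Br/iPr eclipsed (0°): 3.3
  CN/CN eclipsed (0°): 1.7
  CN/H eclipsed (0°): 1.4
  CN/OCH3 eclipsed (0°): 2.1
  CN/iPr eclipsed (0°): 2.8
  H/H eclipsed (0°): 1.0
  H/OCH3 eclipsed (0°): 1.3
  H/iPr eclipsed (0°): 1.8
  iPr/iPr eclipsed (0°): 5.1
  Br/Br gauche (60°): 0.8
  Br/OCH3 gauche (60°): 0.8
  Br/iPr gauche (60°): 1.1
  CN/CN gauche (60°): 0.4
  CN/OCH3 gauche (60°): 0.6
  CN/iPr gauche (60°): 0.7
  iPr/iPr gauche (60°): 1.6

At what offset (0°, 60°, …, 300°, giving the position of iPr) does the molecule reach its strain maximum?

iPr at 0° is eclipsed. CN at 0° is eclipsed with iPr at 0° (2.8); H at 120° is eclipsed with H at 120° (1.0); Br at 240° is eclipsed with OCH3 at 240° (2.5). Total 6.3 kcal/mol.
iPr at 60° is staggered. CN at 0° is gauche with iPr at 60° (0.7); CN at 0° is gauche with OCH3 at 300° (0.6); Br at 240° is gauche with OCH3 at 300° (0.8). Total 2.1 kcal/mol.
iPr at 120° is eclipsed. CN at 0° is eclipsed with OCH3 at 0° (2.1); H at 120° is eclipsed with iPr at 120° (1.8); Br at 240° is eclipsed with H at 240° (1.4). Total 5.3 kcal/mol.
iPr at 180° is staggered. CN at 0° is gauche with OCH3 at 60° (0.6); Br at 240° is gauche with iPr at 180° (1.1). Total 1.7 kcal/mol.
iPr at 240° is eclipsed. CN at 0° is eclipsed with H at 0° (1.4); H at 120° is eclipsed with OCH3 at 120° (1.3); Br at 240° is eclipsed with iPr at 240° (3.3). Total 6.0 kcal/mol.
iPr at 300° is staggered. CN at 0° is gauche with iPr at 300° (0.7); Br at 240° is gauche with iPr at 300° (1.1); Br at 240° is gauche with OCH3 at 180° (0.8). Total 2.6 kcal/mol.
The maximum (6.3 kcal/mol) occurs with iPr at 0°.

0°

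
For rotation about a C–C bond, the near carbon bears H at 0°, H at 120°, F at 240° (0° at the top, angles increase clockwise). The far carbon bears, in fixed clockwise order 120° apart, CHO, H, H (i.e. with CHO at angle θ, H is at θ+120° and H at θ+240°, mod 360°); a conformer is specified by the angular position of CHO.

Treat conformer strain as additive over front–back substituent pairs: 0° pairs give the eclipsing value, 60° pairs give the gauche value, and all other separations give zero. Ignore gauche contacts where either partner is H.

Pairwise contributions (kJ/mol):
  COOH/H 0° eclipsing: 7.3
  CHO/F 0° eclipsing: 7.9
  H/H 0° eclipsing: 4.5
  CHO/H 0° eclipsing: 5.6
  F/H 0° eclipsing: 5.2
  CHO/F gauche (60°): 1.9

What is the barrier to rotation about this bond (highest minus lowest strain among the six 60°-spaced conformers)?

CHO at 0° is eclipsed. H at 0° is eclipsed with CHO at 0° (5.6); H at 120° is eclipsed with H at 120° (4.5); F at 240° is eclipsed with H at 240° (5.2). Total 15.3 kJ/mol.
CHO at 60° (staggered): no non-H gauche contacts → 0.0 kJ/mol.
CHO at 120° is eclipsed. H at 0° is eclipsed with H at 0° (4.5); H at 120° is eclipsed with CHO at 120° (5.6); F at 240° is eclipsed with H at 240° (5.2). Total 15.3 kJ/mol.
CHO at 180° is staggered. F at 240° is gauche with CHO at 180° (1.9). Total 1.9 kJ/mol.
CHO at 240° is eclipsed. H at 0° is eclipsed with H at 0° (4.5); H at 120° is eclipsed with H at 120° (4.5); F at 240° is eclipsed with CHO at 240° (7.9). Total 16.9 kJ/mol.
CHO at 300° is staggered. F at 240° is gauche with CHO at 300° (1.9). Total 1.9 kJ/mol.
Max at 240° (16.9 kJ/mol), min at 60° (0.0 kJ/mol); barrier = 16.9 kJ/mol.

16.9 kJ/mol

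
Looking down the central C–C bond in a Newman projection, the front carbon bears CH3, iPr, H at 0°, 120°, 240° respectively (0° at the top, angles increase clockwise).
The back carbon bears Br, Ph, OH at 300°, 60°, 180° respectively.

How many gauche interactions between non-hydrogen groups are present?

4

Non-H gauche pairs: CH3(0°)/Br(300°); CH3(0°)/Ph(60°); iPr(120°)/Ph(60°); iPr(120°)/OH(180°) — 4 interactions.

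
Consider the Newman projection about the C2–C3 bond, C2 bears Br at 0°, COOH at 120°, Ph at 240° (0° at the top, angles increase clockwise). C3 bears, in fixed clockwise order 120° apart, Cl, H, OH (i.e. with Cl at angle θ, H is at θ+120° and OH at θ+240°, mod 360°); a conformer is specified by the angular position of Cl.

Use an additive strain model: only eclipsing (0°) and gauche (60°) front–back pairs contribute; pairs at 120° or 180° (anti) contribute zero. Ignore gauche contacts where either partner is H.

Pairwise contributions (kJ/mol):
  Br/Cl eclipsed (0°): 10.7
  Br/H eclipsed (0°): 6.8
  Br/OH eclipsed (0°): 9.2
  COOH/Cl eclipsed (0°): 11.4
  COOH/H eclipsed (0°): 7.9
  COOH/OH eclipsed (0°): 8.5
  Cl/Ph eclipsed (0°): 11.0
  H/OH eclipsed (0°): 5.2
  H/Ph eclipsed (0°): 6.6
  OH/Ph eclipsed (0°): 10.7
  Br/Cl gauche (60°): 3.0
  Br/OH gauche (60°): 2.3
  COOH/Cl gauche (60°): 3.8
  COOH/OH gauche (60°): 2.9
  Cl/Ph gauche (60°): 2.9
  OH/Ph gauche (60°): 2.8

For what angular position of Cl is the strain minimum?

300°

Cl at 0° is eclipsed. Br at 0° is eclipsed with Cl at 0° (10.7); COOH at 120° is eclipsed with H at 120° (7.9); Ph at 240° is eclipsed with OH at 240° (10.7). Total 29.3 kJ/mol.
Cl at 60° is staggered. Br at 0° is gauche with Cl at 60° (3.0); Br at 0° is gauche with OH at 300° (2.3); COOH at 120° is gauche with Cl at 60° (3.8); Ph at 240° is gauche with OH at 300° (2.8). Total 11.9 kJ/mol.
Cl at 120° is eclipsed. Br at 0° is eclipsed with OH at 0° (9.2); COOH at 120° is eclipsed with Cl at 120° (11.4); Ph at 240° is eclipsed with H at 240° (6.6). Total 27.2 kJ/mol.
Cl at 180° is staggered. Br at 0° is gauche with OH at 60° (2.3); COOH at 120° is gauche with Cl at 180° (3.8); COOH at 120° is gauche with OH at 60° (2.9); Ph at 240° is gauche with Cl at 180° (2.9). Total 11.9 kJ/mol.
Cl at 240° is eclipsed. Br at 0° is eclipsed with H at 0° (6.8); COOH at 120° is eclipsed with OH at 120° (8.5); Ph at 240° is eclipsed with Cl at 240° (11.0). Total 26.3 kJ/mol.
Cl at 300° is staggered. Br at 0° is gauche with Cl at 300° (3.0); COOH at 120° is gauche with OH at 180° (2.9); Ph at 240° is gauche with Cl at 300° (2.9); Ph at 240° is gauche with OH at 180° (2.8). Total 11.6 kJ/mol.
The minimum (11.6 kJ/mol) occurs with Cl at 300°.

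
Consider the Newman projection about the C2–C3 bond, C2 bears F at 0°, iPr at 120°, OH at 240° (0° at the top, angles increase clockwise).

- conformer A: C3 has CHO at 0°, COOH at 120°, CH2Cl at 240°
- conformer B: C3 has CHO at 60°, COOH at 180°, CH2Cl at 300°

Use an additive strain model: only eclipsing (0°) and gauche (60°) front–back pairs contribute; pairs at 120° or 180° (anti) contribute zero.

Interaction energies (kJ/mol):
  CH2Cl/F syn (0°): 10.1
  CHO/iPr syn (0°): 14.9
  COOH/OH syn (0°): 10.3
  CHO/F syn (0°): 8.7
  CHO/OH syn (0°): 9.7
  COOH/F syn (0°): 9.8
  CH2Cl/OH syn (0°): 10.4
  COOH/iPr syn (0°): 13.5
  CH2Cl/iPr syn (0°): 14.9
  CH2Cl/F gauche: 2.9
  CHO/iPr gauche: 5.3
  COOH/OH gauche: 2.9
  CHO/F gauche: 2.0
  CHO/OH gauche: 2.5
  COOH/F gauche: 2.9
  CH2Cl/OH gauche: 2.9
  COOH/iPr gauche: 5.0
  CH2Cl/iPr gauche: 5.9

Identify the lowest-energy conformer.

B

A (eclipsed): F–CHO eclipsed, iPr–COOH eclipsed, OH–CH2Cl eclipsed; 8.7 + 13.5 + 10.4 = 32.6 kJ/mol.
B (staggered): F–CHO gauche, F–CH2Cl gauche, iPr–CHO gauche, iPr–COOH gauche, OH–COOH gauche, OH–CH2Cl gauche; 2.0 + 2.9 + 5.3 + 5.0 + 2.9 + 2.9 = 21.0 kJ/mol.
B has the lowest total (21.0 kJ/mol).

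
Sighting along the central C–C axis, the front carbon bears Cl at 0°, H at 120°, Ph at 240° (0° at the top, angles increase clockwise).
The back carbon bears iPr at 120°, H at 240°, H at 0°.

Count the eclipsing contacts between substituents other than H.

Every eclipsing pair involves H, so the count is 0.

0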